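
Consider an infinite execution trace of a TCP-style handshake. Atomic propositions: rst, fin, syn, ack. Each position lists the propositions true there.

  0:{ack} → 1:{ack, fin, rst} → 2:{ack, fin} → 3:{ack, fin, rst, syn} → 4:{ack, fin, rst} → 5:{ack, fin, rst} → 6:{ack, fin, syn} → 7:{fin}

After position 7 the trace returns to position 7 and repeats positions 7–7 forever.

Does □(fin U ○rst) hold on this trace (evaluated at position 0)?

fin U ○rst must hold at every position from 0 onward. It fails at position 5, so □(fin U ○rst) is false.

Does not hold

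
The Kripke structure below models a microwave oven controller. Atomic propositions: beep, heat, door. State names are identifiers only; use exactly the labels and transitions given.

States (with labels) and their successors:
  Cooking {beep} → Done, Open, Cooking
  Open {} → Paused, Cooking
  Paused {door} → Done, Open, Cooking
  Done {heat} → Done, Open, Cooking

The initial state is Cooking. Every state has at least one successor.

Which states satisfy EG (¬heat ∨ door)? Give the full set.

{Cooking, Open, Paused}

States satisfying ¬heat ∨ door: {Cooking, Open, Paused}.
States satisfying EG (¬heat ∨ door): {Cooking, Open, Paused}.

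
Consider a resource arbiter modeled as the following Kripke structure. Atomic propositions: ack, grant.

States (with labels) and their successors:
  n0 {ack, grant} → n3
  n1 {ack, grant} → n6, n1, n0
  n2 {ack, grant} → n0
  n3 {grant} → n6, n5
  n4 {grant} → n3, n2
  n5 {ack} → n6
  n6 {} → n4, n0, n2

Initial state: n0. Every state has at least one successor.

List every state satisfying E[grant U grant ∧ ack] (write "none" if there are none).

States satisfying grant: {n0, n1, n2, n3, n4}.
States satisfying grant ∧ ack: {n0, n1, n2}.
States satisfying E[grant U grant ∧ ack]: {n0, n1, n2, n4}.

{n0, n1, n2, n4}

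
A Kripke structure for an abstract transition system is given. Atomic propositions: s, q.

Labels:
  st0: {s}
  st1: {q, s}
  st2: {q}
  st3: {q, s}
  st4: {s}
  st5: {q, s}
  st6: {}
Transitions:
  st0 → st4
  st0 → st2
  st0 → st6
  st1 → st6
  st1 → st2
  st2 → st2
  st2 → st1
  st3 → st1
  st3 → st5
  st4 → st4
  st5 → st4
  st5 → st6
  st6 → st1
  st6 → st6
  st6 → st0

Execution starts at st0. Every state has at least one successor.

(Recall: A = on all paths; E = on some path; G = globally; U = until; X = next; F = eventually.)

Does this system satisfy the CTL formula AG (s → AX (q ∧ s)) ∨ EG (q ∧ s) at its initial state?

Does not hold

States satisfying s → AX (q ∧ s): {st2, st3, st6}.
States satisfying AG (s → AX (q ∧ s)): ∅.
States satisfying q ∧ s: {st1, st3, st5}.
States satisfying EG (q ∧ s): ∅.
States satisfying AG (s → AX (q ∧ s)) ∨ EG (q ∧ s): ∅.
st0 ∉ Sat(AG (s → AX (q ∧ s)) ∨ EG (q ∧ s)).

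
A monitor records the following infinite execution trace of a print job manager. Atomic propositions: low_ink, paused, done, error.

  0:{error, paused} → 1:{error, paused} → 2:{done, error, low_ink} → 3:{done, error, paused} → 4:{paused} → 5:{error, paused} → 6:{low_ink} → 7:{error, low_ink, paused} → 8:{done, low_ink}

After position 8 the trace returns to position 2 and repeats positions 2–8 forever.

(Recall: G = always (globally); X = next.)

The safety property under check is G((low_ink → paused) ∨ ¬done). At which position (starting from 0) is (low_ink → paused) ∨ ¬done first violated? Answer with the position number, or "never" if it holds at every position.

Check (low_ink → paused) ∨ ¬done at each position in order: 0 ✓, 1 ✓.
At position 2 the labels are {done, error, low_ink}, so (low_ink → paused) ∨ ¬done is false there. This is the first violation.

2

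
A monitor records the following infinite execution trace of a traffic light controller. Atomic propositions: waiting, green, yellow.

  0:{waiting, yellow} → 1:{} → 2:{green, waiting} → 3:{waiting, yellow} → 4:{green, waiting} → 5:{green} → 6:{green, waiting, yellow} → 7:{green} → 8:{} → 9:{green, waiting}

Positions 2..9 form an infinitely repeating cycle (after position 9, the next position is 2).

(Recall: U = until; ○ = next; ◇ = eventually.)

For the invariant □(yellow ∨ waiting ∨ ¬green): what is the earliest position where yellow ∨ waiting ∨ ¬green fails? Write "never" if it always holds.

Check yellow ∨ waiting ∨ ¬green at each position in order: 0 ✓, 1 ✓, 2 ✓, 3 ✓, 4 ✓.
At position 5 the labels are {green}, so yellow ∨ waiting ∨ ¬green is false there. This is the first violation.

5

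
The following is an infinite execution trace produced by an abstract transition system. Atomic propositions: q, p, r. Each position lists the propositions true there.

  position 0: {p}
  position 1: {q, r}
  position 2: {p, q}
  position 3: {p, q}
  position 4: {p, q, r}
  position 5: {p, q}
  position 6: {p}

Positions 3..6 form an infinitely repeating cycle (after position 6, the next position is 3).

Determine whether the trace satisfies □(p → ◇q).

Yes

p → ◇q holds at every position 0..6, and those are all positions ever visited, so □(p → ◇q) holds.
Positions where p holds: 0, 2, 3, 4, 5, 6.
Check ◇q at each: 0→ok, 2→ok, 3→ok, 4→ok, 5→ok, 6→ok.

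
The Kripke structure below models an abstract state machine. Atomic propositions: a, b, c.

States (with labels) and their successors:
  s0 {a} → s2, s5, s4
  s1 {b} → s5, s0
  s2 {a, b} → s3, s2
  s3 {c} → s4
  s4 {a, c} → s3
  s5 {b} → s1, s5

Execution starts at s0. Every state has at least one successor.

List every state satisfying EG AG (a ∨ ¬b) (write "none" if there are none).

{s2, s3, s4}

States satisfying AG (a ∨ ¬b): {s2, s3, s4}.
States satisfying EG AG (a ∨ ¬b): {s2, s3, s4}.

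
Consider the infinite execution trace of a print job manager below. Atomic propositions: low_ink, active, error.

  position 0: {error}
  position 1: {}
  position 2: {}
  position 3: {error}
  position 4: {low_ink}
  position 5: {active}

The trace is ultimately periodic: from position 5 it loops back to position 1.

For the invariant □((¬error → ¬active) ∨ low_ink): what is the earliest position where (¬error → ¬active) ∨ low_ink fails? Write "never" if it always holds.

5

Check (¬error → ¬active) ∨ low_ink at each position in order: 0 ✓, 1 ✓, 2 ✓, 3 ✓, 4 ✓.
At position 5 the labels are {active}, so (¬error → ¬active) ∨ low_ink is false there. This is the first violation.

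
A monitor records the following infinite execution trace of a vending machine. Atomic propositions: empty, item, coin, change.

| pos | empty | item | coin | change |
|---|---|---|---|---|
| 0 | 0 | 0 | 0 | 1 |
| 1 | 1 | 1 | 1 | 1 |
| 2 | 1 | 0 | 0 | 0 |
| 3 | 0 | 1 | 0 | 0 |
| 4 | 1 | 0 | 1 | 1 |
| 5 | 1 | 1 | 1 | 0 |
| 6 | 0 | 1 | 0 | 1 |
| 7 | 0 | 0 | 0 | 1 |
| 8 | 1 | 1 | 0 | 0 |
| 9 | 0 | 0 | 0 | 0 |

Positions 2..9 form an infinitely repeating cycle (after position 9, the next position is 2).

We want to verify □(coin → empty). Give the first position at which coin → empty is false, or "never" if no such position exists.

never

coin → empty holds at every position 0..9, and those are all the positions the trace ever visits, so the invariant □(coin → empty) is never violated.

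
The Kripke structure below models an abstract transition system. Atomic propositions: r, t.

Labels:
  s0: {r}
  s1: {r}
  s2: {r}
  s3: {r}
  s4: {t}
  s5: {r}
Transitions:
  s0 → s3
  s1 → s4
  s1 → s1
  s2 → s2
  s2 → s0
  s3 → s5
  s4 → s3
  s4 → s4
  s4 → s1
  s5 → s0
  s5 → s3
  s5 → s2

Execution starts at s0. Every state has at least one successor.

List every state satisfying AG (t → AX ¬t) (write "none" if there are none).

States satisfying t → AX ¬t: {s0, s1, s2, s3, s5}.
States satisfying AG (t → AX ¬t): {s0, s2, s3, s5}.

{s0, s2, s3, s5}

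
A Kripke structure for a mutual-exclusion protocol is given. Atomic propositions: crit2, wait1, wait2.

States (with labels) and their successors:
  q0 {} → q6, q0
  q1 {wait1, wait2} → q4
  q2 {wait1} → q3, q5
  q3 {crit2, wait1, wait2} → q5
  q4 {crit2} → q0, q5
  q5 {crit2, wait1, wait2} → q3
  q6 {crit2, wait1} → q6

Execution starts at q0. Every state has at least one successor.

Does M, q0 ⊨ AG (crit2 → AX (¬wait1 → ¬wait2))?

Holds

States satisfying crit2 → AX (¬wait1 → ¬wait2): {q0, q1, q2, q3, q4, q5, q6}.
States satisfying AG (crit2 → AX (¬wait1 → ¬wait2)): {q0, q1, q2, q3, q4, q5, q6}.
Every state reachable from q0 satisfies crit2 → AX (¬wait1 → ¬wait2).
q0 ∈ Sat(AG (crit2 → AX (¬wait1 → ¬wait2))).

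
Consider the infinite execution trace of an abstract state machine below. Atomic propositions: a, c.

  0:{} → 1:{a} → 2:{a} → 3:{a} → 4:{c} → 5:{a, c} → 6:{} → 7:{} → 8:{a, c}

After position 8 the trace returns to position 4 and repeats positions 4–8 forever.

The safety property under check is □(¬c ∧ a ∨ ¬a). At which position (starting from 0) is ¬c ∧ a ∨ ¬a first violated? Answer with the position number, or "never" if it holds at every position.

5

Check ¬c ∧ a ∨ ¬a at each position in order: 0 ✓, 1 ✓, 2 ✓, 3 ✓, 4 ✓.
At position 5 the labels are {a, c}, so ¬c ∧ a ∨ ¬a is false there. This is the first violation.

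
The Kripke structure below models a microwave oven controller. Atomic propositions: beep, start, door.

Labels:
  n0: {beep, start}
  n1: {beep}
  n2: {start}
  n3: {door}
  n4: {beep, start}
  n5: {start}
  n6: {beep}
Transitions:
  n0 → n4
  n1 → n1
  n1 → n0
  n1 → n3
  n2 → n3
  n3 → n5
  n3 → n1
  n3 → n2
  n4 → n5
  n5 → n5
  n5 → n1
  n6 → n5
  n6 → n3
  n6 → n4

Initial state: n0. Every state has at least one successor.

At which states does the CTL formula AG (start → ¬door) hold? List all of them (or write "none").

States satisfying start → ¬door: {n0, n1, n2, n3, n4, n5, n6}.
States satisfying AG (start → ¬door): {n0, n1, n2, n3, n4, n5, n6}.

{n0, n1, n2, n3, n4, n5, n6}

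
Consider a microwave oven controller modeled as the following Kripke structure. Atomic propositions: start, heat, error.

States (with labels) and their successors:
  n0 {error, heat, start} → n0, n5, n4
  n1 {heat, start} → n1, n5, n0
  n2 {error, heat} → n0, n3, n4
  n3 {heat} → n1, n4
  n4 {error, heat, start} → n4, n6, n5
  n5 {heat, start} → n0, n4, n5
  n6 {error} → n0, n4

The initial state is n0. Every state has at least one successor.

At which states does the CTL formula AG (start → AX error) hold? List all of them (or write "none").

none

States satisfying start → AX error: {n2, n3, n6}.
States satisfying AG (start → AX error): ∅.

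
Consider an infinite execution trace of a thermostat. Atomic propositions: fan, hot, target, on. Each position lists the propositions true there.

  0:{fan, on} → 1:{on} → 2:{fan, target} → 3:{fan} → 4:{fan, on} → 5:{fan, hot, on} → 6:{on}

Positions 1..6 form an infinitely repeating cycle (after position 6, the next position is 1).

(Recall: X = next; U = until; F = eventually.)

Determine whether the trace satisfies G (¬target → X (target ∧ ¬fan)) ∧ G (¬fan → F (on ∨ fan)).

Violated

¬target → X (target ∧ ¬fan) must hold at every position from 0 onward. It fails at position 0, so G (¬target → X (target ∧ ¬fan)) is false.
Positions where ¬target holds: 0, 1, 3, 4, 5, 6.
Check X (target ∧ ¬fan) at each: 0→fails, 1→fails, 3→fails, 4→fails, 5→fails, 6→fails.
¬fan → F (on ∨ fan) holds at every position 0..6, and those are all positions ever visited, so G (¬fan → F (on ∨ fan)) holds.
Positions where ¬fan holds: 1, 6.
Check F (on ∨ fan) at each: 1→ok, 6→ok.
At position 0: G (¬target → X (target ∧ ¬fan)) is false; G (¬fan → F (on ∨ fan)) is true; so G (¬target → X (target ∧ ¬fan)) ∧ G (¬fan → F (on ∨ fan)) is false.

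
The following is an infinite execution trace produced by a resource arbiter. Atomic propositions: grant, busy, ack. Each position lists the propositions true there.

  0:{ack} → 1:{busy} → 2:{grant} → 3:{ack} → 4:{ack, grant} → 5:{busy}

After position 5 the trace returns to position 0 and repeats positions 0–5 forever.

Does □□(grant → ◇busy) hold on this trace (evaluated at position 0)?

□(grant → ◇busy) holds at every position 0..5, and those are all positions ever visited, so □□(grant → ◇busy) holds.

Satisfied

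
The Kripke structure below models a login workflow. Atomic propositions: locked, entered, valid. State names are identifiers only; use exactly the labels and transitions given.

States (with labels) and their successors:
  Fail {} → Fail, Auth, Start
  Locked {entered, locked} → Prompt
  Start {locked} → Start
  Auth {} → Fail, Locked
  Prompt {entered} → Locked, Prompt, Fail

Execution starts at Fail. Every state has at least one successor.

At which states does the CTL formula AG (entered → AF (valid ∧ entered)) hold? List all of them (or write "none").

States satisfying entered → AF (valid ∧ entered): {Fail, Start, Auth}.
States satisfying AG (entered → AF (valid ∧ entered)): {Start}.

{Start}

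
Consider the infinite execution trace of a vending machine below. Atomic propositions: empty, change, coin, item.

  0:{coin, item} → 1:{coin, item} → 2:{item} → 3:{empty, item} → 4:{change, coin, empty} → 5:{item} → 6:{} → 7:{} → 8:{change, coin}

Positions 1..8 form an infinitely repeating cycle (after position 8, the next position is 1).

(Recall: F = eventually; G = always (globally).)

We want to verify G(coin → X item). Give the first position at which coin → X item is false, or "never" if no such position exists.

coin → X item holds at every position 0..8, and those are all the positions the trace ever visits, so the invariant G(coin → X item) is never violated.

never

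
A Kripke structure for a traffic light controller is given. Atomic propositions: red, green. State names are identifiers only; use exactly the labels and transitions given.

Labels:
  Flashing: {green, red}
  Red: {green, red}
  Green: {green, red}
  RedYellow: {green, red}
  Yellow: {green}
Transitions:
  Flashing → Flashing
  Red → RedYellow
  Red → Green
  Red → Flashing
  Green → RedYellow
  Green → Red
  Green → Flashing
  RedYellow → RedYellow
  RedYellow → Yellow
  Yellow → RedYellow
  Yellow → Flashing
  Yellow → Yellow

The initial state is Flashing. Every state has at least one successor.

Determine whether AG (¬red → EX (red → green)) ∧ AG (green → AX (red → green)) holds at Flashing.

Satisfied

States satisfying ¬red → EX (red → green): {Flashing, Red, Green, RedYellow, Yellow}.
States satisfying AG (¬red → EX (red → green)): {Flashing, Red, Green, RedYellow, Yellow}.
States satisfying green → AX (red → green): {Flashing, Red, Green, RedYellow, Yellow}.
States satisfying AG (green → AX (red → green)): {Flashing, Red, Green, RedYellow, Yellow}.
States satisfying AG (¬red → EX (red → green)) ∧ AG (green → AX (red → green)): {Flashing, Red, Green, RedYellow, Yellow}.
Flashing ∈ Sat(AG (¬red → EX (red → green)) ∧ AG (green → AX (red → green))).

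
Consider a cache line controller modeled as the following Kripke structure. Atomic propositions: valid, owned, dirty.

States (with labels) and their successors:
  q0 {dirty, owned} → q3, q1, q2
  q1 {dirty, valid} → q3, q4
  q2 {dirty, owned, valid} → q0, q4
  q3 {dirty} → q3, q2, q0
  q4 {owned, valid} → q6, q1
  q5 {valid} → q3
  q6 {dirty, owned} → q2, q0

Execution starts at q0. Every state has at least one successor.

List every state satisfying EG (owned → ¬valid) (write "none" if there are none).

{q0, q1, q3, q5, q6}

States satisfying owned → ¬valid: {q0, q1, q3, q5, q6}.
States satisfying EG (owned → ¬valid): {q0, q1, q3, q5, q6}.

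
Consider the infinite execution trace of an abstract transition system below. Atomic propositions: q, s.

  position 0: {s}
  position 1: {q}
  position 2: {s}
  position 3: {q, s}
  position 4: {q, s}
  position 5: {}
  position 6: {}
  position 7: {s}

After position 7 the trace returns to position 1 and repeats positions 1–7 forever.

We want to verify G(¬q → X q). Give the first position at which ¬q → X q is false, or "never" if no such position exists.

5

Check ¬q → X q at each position in order: 0 ✓, 1 ✓, 2 ✓, 3 ✓, 4 ✓.
At position 5 the labels are {} and the next position 6 has {}, so ¬q → X q is false there. This is the first violation.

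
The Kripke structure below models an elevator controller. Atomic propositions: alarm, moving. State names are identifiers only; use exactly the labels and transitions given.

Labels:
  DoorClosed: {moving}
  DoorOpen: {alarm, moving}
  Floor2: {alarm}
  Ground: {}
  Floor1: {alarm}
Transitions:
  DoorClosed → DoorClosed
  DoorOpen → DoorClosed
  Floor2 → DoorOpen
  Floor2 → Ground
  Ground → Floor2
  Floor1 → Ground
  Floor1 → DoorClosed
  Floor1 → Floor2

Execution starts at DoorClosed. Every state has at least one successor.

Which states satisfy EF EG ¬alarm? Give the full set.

{DoorClosed, DoorOpen, Floor2, Ground, Floor1}

States satisfying EG ¬alarm: {DoorClosed}.
States satisfying EF EG ¬alarm: {DoorClosed, DoorOpen, Floor2, Ground, Floor1}.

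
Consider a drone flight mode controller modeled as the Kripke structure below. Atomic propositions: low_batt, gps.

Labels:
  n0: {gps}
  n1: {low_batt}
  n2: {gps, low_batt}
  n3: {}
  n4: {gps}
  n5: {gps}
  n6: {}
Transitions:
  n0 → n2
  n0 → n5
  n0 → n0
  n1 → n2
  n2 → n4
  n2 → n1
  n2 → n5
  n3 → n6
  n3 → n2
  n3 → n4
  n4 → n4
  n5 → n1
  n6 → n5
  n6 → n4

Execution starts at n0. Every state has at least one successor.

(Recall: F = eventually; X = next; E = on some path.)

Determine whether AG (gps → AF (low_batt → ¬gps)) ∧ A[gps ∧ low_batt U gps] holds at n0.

States satisfying gps → AF (low_batt → ¬gps): {n0, n1, n2, n3, n4, n5, n6}.
States satisfying AG (gps → AF (low_batt → ¬gps)): {n0, n1, n2, n3, n4, n5, n6}.
States satisfying gps ∧ low_batt: {n2}.
States satisfying gps: {n0, n2, n4, n5}.
States satisfying A[gps ∧ low_batt U gps]: {n0, n2, n4, n5}.
States satisfying AG (gps → AF (low_batt → ¬gps)) ∧ A[gps ∧ low_batt U gps]: {n0, n2, n4, n5}.
n0 ∈ Sat(AG (gps → AF (low_batt → ¬gps)) ∧ A[gps ∧ low_batt U gps]).

Holds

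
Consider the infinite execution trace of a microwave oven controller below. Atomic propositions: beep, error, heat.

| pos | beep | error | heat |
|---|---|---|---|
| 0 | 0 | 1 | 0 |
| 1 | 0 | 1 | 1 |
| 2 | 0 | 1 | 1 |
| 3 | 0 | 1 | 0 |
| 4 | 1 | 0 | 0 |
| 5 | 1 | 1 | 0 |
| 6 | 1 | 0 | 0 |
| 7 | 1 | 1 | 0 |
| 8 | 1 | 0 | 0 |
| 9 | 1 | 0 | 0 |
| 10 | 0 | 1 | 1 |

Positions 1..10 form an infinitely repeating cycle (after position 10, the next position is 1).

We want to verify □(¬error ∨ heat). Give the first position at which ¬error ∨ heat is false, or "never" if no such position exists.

At position 0 the labels are {error}, so ¬error ∨ heat is false there. This is the first violation.

0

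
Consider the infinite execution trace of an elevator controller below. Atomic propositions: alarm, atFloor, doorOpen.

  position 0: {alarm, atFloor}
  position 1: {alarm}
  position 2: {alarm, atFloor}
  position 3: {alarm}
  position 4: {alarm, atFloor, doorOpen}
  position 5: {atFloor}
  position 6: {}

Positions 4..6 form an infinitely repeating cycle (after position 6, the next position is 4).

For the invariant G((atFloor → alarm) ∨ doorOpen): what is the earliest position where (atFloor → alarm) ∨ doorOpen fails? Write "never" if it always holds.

5

Check (atFloor → alarm) ∨ doorOpen at each position in order: 0 ✓, 1 ✓, 2 ✓, 3 ✓, 4 ✓.
At position 5 the labels are {atFloor}, so (atFloor → alarm) ∨ doorOpen is false there. This is the first violation.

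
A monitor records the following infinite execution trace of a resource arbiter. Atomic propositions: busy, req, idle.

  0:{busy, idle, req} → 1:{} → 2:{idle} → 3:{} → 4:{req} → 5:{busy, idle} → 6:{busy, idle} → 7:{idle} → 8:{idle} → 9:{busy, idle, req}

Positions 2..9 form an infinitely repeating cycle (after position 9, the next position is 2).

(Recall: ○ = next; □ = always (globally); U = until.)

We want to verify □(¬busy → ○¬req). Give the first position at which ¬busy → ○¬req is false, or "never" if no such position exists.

3

Check ¬busy → ○¬req at each position in order: 0 ✓, 1 ✓, 2 ✓.
At position 3 the labels are {} and the next position 4 has {req}, so ¬busy → ○¬req is false there. This is the first violation.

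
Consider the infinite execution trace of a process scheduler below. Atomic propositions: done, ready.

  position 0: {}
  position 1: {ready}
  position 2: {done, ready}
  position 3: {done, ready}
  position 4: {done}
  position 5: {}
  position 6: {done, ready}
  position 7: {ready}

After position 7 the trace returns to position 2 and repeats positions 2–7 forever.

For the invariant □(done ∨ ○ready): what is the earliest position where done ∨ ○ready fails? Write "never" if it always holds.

never

done ∨ ○ready holds at every position 0..7, and those are all the positions the trace ever visits, so the invariant □(done ∨ ○ready) is never violated.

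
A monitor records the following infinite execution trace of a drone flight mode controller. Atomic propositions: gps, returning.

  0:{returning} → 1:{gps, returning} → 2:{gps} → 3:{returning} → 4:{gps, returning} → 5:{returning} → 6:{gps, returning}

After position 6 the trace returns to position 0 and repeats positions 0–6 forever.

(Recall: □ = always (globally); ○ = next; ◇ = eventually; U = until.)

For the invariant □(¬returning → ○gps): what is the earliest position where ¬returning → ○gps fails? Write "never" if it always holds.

2

Check ¬returning → ○gps at each position in order: 0 ✓, 1 ✓.
At position 2 the labels are {gps} and the next position 3 has {returning}, so ¬returning → ○gps is false there. This is the first violation.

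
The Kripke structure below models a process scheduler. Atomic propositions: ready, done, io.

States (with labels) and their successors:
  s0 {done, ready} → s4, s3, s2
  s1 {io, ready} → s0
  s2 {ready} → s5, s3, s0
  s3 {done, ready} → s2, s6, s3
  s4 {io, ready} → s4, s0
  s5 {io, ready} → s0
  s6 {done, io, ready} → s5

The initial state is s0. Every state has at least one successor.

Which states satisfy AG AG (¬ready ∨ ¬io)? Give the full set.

States satisfying AG (¬ready ∨ ¬io): ∅.
States satisfying AG AG (¬ready ∨ ¬io): ∅.

none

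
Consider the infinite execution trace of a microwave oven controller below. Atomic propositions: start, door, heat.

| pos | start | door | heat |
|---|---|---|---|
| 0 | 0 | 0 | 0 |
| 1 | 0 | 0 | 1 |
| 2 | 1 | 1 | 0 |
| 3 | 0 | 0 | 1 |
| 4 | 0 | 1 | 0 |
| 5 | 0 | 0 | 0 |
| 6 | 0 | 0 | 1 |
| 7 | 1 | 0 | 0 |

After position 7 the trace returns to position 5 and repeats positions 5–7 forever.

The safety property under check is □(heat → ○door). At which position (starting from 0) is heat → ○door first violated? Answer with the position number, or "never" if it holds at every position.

6

Check heat → ○door at each position in order: 0 ✓, 1 ✓, 2 ✓, 3 ✓, 4 ✓, 5 ✓.
At position 6 the labels are {heat} and the next position 7 has {start}, so heat → ○door is false there. This is the first violation.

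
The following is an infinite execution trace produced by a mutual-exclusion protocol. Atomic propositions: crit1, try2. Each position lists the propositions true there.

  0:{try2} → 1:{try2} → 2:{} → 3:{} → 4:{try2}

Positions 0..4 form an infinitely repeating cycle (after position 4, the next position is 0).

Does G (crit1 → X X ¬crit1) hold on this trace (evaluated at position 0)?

crit1 → X X ¬crit1 holds at every position 0..4, and those are all positions ever visited, so G (crit1 → X X ¬crit1) holds.

Yes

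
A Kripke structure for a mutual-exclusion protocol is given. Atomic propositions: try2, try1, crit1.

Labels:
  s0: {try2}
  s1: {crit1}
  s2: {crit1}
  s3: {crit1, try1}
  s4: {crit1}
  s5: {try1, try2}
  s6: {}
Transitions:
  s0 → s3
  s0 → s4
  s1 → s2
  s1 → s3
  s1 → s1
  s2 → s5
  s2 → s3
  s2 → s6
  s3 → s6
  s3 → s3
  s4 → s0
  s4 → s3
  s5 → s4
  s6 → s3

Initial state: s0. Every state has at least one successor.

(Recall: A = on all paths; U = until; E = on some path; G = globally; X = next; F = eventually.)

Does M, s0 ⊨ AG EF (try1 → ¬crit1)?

States satisfying EF (try1 → ¬crit1): {s0, s1, s2, s3, s4, s5, s6}.
States satisfying AG EF (try1 → ¬crit1): {s0, s1, s2, s3, s4, s5, s6}.
Every state reachable from s0 satisfies EF (try1 → ¬crit1).
s0 ∈ Sat(AG EF (try1 → ¬crit1)).

Holds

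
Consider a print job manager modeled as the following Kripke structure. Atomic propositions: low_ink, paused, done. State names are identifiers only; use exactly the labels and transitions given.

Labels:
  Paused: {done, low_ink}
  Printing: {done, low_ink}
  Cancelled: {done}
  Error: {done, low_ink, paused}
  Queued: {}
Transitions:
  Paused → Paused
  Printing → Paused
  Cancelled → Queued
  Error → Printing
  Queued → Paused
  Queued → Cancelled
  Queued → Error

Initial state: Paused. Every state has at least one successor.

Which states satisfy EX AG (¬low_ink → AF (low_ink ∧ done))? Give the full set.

{Paused, Printing, Error, Queued}

States satisfying AG (¬low_ink → AF (low_ink ∧ done)): {Paused, Printing, Error}.
States satisfying EX AG (¬low_ink → AF (low_ink ∧ done)): {Paused, Printing, Error, Queued}.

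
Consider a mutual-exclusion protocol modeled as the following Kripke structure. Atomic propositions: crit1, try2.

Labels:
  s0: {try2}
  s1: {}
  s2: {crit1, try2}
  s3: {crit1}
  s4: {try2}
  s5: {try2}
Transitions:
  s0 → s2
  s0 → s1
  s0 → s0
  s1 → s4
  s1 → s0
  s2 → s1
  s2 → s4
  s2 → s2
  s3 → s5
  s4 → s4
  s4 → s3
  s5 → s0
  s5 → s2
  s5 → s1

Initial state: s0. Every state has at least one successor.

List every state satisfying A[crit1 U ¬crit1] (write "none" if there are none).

{s0, s1, s3, s4, s5}

States satisfying crit1: {s2, s3}.
States satisfying ¬crit1: {s0, s1, s4, s5}.
States satisfying A[crit1 U ¬crit1]: {s0, s1, s3, s4, s5}.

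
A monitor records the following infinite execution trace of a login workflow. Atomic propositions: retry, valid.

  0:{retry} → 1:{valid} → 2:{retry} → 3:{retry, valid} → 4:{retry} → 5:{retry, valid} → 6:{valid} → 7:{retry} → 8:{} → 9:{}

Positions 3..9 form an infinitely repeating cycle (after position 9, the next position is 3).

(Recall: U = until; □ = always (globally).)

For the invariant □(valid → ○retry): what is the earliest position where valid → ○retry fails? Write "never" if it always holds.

5

Check valid → ○retry at each position in order: 0 ✓, 1 ✓, 2 ✓, 3 ✓, 4 ✓.
At position 5 the labels are {retry, valid} and the next position 6 has {valid}, so valid → ○retry is false there. This is the first violation.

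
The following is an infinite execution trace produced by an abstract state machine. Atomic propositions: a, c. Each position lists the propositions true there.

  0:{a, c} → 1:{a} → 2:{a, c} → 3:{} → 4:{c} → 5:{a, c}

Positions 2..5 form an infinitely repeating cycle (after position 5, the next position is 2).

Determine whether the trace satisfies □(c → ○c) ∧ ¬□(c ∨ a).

Violated

c → ○c must hold at every position from 0 onward. It fails at position 0, so □(c → ○c) is false.
Positions where c holds: 0, 2, 4, 5.
Check ○c at each: 0→fails, 2→fails, 4→ok, 5→ok.
At position 0: □(c → ○c) is false; ¬□(c ∨ a) is true; so □(c → ○c) ∧ ¬□(c ∨ a) is false.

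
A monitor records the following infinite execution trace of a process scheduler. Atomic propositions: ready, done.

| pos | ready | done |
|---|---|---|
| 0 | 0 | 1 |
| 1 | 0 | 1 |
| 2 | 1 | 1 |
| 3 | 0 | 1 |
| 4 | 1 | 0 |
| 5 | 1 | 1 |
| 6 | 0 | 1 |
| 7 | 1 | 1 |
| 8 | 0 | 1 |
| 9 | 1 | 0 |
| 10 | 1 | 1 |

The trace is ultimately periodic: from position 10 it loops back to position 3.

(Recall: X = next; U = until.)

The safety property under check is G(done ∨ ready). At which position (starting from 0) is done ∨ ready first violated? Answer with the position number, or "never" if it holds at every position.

never

done ∨ ready holds at every position 0..10, and those are all the positions the trace ever visits, so the invariant G(done ∨ ready) is never violated.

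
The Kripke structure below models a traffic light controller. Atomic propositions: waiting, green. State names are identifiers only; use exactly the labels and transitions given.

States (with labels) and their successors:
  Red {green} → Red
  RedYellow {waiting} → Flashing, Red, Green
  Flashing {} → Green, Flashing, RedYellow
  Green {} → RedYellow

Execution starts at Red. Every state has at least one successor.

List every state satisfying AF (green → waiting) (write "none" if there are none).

{RedYellow, Flashing, Green}

States satisfying green → waiting: {RedYellow, Flashing, Green}.
States satisfying AF (green → waiting): {RedYellow, Flashing, Green}.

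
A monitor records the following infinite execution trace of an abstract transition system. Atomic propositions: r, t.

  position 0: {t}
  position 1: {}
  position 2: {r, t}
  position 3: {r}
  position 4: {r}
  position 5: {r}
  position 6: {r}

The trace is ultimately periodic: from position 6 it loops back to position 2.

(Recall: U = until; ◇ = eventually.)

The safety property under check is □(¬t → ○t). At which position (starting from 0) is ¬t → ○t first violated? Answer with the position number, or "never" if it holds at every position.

3

Check ¬t → ○t at each position in order: 0 ✓, 1 ✓, 2 ✓.
At position 3 the labels are {r} and the next position 4 has {r}, so ¬t → ○t is false there. This is the first violation.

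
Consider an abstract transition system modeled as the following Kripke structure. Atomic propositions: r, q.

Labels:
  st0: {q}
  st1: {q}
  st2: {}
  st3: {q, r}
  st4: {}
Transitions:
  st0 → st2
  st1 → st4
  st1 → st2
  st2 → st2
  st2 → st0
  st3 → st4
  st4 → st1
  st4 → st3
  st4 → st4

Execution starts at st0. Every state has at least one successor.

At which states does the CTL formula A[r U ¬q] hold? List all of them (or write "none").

{st2, st3, st4}

States satisfying r: {st3}.
States satisfying ¬q: {st2, st4}.
States satisfying A[r U ¬q]: {st2, st3, st4}.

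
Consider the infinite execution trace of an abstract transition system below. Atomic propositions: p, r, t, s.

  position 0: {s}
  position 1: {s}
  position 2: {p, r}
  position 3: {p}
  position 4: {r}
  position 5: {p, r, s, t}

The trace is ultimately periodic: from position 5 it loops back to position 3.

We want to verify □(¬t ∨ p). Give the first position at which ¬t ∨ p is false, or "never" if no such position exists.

¬t ∨ p holds at every position 0..5, and those are all the positions the trace ever visits, so the invariant □(¬t ∨ p) is never violated.

never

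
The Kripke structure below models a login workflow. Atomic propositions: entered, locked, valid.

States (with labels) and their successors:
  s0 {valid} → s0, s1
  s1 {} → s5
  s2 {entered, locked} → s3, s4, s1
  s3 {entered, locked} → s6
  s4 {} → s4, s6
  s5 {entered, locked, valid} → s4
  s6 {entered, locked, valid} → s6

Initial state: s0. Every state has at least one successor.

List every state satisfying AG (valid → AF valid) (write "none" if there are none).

{s0, s1, s2, s3, s4, s5, s6}

States satisfying valid → AF valid: {s0, s1, s2, s3, s4, s5, s6}.
States satisfying AG (valid → AF valid): {s0, s1, s2, s3, s4, s5, s6}.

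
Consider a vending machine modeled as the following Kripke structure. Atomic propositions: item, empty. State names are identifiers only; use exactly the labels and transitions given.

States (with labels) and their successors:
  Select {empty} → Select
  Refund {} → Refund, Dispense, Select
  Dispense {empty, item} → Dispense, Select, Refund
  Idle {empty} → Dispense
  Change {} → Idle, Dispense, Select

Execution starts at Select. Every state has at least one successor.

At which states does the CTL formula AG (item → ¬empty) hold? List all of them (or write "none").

States satisfying item → ¬empty: {Select, Refund, Idle, Change}.
States satisfying AG (item → ¬empty): {Select}.

{Select}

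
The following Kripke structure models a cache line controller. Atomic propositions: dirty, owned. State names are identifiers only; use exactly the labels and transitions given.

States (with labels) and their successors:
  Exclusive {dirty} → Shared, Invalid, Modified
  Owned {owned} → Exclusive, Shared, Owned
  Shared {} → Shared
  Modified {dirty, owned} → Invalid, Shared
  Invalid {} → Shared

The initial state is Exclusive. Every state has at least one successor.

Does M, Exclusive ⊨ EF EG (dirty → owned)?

Holds

States satisfying EG (dirty → owned): {Owned, Shared, Modified, Invalid}.
States satisfying EF EG (dirty → owned): {Exclusive, Owned, Shared, Modified, Invalid}.
Some path from Exclusive reaches a state where EG (dirty → owned) holds.
Exclusive ∈ Sat(EF EG (dirty → owned)).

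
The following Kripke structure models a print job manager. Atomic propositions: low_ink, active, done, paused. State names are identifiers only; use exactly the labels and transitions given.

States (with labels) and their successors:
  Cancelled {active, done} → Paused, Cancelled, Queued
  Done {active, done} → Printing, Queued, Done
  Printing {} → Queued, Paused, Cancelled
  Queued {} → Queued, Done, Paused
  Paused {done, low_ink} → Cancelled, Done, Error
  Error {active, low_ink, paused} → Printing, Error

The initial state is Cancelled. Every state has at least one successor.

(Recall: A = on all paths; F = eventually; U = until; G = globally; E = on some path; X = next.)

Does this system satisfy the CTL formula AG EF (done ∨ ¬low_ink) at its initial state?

States satisfying EF (done ∨ ¬low_ink): {Cancelled, Done, Printing, Queued, Paused, Error}.
States satisfying AG EF (done ∨ ¬low_ink): {Cancelled, Done, Printing, Queued, Paused, Error}.
Every state reachable from Cancelled satisfies EF (done ∨ ¬low_ink).
Cancelled ∈ Sat(AG EF (done ∨ ¬low_ink)).

Holds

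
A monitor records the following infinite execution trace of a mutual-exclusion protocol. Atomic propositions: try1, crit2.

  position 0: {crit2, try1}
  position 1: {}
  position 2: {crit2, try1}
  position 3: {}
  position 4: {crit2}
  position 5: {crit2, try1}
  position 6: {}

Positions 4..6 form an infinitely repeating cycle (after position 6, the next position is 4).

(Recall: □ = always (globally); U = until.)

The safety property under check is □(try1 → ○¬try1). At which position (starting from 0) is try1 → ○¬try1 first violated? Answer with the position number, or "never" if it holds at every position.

never

try1 → ○¬try1 holds at every position 0..6, and those are all the positions the trace ever visits, so the invariant □(try1 → ○¬try1) is never violated.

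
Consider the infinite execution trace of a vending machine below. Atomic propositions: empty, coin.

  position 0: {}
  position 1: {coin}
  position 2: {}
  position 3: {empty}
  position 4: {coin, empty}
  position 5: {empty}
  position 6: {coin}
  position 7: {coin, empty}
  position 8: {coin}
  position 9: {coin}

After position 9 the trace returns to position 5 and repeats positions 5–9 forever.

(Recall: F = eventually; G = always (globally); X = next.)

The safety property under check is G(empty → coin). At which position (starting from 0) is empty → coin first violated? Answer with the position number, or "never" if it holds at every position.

Check empty → coin at each position in order: 0 ✓, 1 ✓, 2 ✓.
At position 3 the labels are {empty}, so empty → coin is false there. This is the first violation.

3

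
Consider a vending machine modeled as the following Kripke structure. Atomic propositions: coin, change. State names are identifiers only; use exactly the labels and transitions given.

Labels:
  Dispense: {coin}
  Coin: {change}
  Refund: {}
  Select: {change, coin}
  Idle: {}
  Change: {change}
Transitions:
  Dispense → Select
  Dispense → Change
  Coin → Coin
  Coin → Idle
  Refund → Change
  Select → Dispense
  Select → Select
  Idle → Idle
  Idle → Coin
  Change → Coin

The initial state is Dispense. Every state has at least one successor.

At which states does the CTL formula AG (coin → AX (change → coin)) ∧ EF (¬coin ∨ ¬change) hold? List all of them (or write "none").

States satisfying coin → AX (change → coin): {Coin, Refund, Select, Idle, Change}.
States satisfying AG (coin → AX (change → coin)): {Coin, Refund, Idle, Change}.
States satisfying ¬coin ∨ ¬change: {Dispense, Coin, Refund, Idle, Change}.
States satisfying EF (¬coin ∨ ¬change): {Dispense, Coin, Refund, Select, Idle, Change}.
States satisfying AG (coin → AX (change → coin)) ∧ EF (¬coin ∨ ¬change): {Coin, Refund, Idle, Change}.

{Coin, Refund, Idle, Change}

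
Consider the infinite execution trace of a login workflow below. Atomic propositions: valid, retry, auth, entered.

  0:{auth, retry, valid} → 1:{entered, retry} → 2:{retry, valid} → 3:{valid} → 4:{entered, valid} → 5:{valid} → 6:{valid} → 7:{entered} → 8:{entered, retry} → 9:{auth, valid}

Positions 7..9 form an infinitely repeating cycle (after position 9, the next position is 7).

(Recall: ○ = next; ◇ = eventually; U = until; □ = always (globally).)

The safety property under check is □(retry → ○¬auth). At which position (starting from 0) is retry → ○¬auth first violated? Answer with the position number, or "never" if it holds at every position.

Check retry → ○¬auth at each position in order: 0 ✓, 1 ✓, 2 ✓, 3 ✓, 4 ✓, 5 ✓, 6 ✓, 7 ✓.
At position 8 the labels are {entered, retry} and the next position 9 has {auth, valid}, so retry → ○¬auth is false there. This is the first violation.

8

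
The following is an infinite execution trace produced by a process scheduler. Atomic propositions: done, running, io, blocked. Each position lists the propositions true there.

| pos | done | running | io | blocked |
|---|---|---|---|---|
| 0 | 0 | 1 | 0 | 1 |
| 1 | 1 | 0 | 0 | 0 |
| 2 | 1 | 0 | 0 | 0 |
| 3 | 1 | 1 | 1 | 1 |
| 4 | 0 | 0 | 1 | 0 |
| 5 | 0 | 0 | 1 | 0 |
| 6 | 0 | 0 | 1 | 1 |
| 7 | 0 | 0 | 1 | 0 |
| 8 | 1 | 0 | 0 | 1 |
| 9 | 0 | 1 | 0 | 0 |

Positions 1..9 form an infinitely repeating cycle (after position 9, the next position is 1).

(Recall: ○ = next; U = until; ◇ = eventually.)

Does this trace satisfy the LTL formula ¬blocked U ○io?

Walking from position 0: at position 0, ○io has not yet held and ¬blocked fails, so ¬blocked U ○io is false.

No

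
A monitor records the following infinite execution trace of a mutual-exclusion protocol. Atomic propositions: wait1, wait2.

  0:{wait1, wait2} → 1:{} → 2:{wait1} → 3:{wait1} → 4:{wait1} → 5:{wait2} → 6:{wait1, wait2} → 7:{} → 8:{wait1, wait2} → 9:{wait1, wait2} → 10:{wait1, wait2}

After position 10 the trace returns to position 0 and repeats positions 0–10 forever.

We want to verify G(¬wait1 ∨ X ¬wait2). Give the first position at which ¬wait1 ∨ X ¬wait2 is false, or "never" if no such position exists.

Check ¬wait1 ∨ X ¬wait2 at each position in order: 0 ✓, 1 ✓, 2 ✓, 3 ✓.
At position 4 the labels are {wait1} and the next position 5 has {wait2}, so ¬wait1 ∨ X ¬wait2 is false there. This is the first violation.

4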